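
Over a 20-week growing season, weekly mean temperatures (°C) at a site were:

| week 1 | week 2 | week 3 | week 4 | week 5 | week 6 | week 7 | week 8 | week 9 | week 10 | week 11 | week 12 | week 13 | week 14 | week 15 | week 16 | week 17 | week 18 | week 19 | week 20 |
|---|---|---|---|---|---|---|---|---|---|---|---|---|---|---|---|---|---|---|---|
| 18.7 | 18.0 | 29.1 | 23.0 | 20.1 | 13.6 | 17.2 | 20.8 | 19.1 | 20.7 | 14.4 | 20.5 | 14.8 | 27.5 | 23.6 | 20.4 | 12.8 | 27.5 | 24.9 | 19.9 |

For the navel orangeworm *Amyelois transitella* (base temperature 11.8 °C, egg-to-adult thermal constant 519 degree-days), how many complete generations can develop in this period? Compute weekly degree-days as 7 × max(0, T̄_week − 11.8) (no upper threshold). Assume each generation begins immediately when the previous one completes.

2 generations

Weekly DD (7 × max(0, T̄ − 11.8)): 48.3, 43.4, 121.1, 78.4, 58.1, 12.6, 37.8, 63.0, 51.1, 62.3, 18.2, 60.9, 21.0, 109.9, 82.6, 60.2, 7.0, 109.9, 91.7, 56.7.
Season total = 1194.2 DD.
Complete generations = ⌊1194.2 / 519⌋ = 2.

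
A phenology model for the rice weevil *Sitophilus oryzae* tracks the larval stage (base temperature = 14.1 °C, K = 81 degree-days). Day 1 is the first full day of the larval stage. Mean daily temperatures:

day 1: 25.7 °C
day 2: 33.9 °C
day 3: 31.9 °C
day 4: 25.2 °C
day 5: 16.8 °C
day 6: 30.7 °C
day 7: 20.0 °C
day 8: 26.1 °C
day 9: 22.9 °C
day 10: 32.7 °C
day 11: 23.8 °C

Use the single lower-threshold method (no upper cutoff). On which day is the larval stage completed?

day 7

Daily DD above 14.1 °C: 11.6, 19.8, 17.8, 11.1, 2.7, 16.6, 5.9, 12.0, 8.8, 18.6, 9.7.
Cumulative: 11.6, 31.4, 49.2, 60.3, 63.0, 79.6, 85.5, 97.5, 106.3, 124.9, 134.6.
The total first reaches 81 DD on day 7.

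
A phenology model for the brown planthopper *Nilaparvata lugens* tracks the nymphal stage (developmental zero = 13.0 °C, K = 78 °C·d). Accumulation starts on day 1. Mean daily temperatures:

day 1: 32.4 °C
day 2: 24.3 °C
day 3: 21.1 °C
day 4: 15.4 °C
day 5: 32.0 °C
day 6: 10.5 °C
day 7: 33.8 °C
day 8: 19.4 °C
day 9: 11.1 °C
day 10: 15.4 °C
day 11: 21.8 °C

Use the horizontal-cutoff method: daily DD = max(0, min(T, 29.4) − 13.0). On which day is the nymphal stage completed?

Daily DD above 13.0 °C (capped at 16.4): 16.4, 11.3, 8.1, 2.4, 16.4, 0.0, 16.4, 6.4, 0.0, 2.4, 8.8.
Cumulative: 16.4, 27.7, 35.8, 38.2, 54.6, 54.6, 71.0, 77.4, 77.4, 79.8, 88.6.
The total first reaches 78 DD on day 10.

day 10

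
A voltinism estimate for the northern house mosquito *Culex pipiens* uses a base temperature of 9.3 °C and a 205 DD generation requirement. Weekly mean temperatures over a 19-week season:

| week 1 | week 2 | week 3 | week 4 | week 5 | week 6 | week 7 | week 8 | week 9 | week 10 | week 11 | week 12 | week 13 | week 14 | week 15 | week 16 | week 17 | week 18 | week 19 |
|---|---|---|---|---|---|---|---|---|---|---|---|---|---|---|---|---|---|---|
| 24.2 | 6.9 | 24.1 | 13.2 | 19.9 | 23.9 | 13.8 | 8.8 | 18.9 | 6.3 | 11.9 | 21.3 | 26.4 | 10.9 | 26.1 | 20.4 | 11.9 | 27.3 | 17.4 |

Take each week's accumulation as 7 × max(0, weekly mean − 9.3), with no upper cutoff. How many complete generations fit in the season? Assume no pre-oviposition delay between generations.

5 generations

Weekly DD (7 × max(0, T̄ − 9.3)): 104.3, 0.0, 103.6, 27.3, 74.2, 102.2, 31.5, 0.0, 67.2, 0.0, 18.2, 84.0, 119.7, 11.2, 117.6, 77.7, 18.2, 126.0, 56.7.
Season total = 1139.6 DD.
Complete generations = ⌊1139.6 / 205⌋ = 5.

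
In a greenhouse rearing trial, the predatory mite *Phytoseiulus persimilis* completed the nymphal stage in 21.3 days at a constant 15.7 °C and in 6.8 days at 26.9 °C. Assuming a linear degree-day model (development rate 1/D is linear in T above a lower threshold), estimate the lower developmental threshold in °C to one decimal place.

10.4 °C

Equal thermal constants: D₁(T₁ − T_b) = D₂(T₂ − T_b).
21.3·(15.7 − T_b) = 6.8·(26.9 − T_b)
T_b = (21.3·15.7 − 6.8·26.9) / (21.3 − 6.8) = 151.49 / 14.5 = 10.448 °C ≈ 10.4 °C.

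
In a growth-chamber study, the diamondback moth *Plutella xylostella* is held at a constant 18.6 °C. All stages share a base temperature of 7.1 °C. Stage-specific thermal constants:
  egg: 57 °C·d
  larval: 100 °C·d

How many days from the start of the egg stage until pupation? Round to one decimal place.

13.7 days

Daily accumulation at 18.6 °C = 18.6 − 7.1 = 11.5 DD/day.
Total K = 57 + 100 = 157 DD.
Total duration = 157 / 11.5 = 13.652 ≈ 13.7 days.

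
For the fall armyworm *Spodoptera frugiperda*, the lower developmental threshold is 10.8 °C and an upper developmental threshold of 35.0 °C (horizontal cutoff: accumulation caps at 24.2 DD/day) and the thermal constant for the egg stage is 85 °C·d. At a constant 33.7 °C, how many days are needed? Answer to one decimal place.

3.7 days

Daily accumulation = 33.7 − 10.8 = 22.9 DD/day.
Duration = 85 / 22.9 = 3.712 ≈ 3.7 days.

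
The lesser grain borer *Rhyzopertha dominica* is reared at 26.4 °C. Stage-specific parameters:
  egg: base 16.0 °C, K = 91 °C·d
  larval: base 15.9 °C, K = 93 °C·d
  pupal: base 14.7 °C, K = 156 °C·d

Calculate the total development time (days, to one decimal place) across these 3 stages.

egg: 91 / (26.4 − 16.0) = 91 / 10.4 = 8.750 d.
larval: 93 / (26.4 − 15.9) = 93 / 10.5 = 8.857 d.
pupal: 156 / (26.4 − 14.7) = 156 / 11.7 = 13.333 d.
Sum = 30.940 ≈ 30.9 days.

30.9 days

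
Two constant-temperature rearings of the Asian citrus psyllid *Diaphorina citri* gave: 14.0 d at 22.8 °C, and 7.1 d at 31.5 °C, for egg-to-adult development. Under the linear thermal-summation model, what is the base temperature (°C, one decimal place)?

13.8 °C

Equal thermal constants: D₁(T₁ − T_b) = D₂(T₂ − T_b).
14.0·(22.8 − T_b) = 7.1·(31.5 − T_b)
T_b = (14.0·22.8 − 7.1·31.5) / (14.0 − 7.1) = 95.55 / 6.9 = 13.848 °C ≈ 13.8 °C.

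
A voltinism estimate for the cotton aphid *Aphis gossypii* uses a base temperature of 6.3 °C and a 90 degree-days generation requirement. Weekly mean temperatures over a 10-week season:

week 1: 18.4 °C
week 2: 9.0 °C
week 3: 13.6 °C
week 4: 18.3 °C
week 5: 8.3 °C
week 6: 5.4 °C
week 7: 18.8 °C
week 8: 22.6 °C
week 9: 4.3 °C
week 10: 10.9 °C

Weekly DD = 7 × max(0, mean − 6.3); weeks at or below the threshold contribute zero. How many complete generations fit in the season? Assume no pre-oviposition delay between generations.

Weekly DD (7 × max(0, T̄ − 6.3)): 84.7, 18.9, 51.1, 84.0, 14.0, 0.0, 87.5, 114.1, 0.0, 32.2.
Season total = 486.5 DD.
Complete generations = ⌊486.5 / 90⌋ = 5.

5 generations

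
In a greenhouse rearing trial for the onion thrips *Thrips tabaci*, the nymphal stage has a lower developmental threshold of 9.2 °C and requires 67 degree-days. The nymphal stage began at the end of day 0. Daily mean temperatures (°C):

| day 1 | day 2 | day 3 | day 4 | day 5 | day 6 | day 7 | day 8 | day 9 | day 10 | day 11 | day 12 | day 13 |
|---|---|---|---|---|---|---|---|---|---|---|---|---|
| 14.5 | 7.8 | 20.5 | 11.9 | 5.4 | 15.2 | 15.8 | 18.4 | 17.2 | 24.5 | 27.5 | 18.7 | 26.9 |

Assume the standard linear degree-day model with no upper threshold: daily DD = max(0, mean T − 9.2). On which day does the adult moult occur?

Daily DD above 9.2 °C: 5.3, 0.0, 11.3, 2.7, 0.0, 6.0, 6.6, 9.2, 8.0, 15.3, 18.3, 9.5, 17.7.
Cumulative: 5.3, 5.3, 16.6, 19.3, 19.3, 25.3, 31.9, 41.1, 49.1, 64.4, 82.7, 92.2, 109.9.
The total first reaches 67 DD on day 11.

day 11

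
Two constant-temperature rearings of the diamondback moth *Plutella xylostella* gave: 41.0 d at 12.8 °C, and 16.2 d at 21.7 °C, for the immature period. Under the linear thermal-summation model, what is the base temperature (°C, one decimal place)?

Under the model K = D·(T − T_b), so D₁·(T₁ − T_b) = D₂·(T₂ − T_b).
41.0·(12.8 − T_b) = 16.2·(21.7 − T_b)
T_b = (41.0·12.8 − 16.2·21.7) / (41.0 − 16.2) = 173.26 / 24.8 = 6.986 °C ≈ 7.0 °C.

7.0 °C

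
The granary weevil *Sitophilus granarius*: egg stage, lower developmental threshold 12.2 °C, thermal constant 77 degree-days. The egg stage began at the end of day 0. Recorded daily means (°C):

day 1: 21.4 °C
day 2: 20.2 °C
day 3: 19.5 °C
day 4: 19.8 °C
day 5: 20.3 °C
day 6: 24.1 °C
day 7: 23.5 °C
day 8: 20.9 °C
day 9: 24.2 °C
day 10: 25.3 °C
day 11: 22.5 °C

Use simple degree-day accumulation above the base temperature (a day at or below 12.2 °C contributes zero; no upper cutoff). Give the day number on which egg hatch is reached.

day 9

Daily DD above 12.2 °C: 9.2, 8.0, 7.3, 7.6, 8.1, 11.9, 11.3, 8.7, 12.0, 13.1, 10.3.
Cumulative: 9.2, 17.2, 24.5, 32.1, 40.2, 52.1, 63.4, 72.1, 84.1, 97.2, 107.5.
The total first reaches 77 DD on day 9.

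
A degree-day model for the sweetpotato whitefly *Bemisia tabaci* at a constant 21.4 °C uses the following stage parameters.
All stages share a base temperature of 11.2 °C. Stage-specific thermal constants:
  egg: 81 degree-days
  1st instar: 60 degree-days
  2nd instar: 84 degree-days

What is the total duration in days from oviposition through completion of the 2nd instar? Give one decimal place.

22.1 days

Daily accumulation at 21.4 °C = 21.4 − 11.2 = 10.2 DD/day.
Total K = 81 + 60 + 84 = 225 DD.
Total duration = 225 / 10.2 = 22.059 ≈ 22.1 days.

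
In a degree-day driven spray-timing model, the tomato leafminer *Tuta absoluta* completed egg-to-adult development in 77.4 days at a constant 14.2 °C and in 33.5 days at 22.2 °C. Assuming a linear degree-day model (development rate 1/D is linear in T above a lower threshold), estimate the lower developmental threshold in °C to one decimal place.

8.1 °C

Linear rate model ⇒ the product D·(T − T_b) is constant across temperatures.
77.4·(14.2 − T_b) = 33.5·(22.2 − T_b)
T_b = (77.4·14.2 − 33.5·22.2) / (77.4 − 33.5) = 355.38 / 43.9 = 8.095 °C ≈ 8.1 °C.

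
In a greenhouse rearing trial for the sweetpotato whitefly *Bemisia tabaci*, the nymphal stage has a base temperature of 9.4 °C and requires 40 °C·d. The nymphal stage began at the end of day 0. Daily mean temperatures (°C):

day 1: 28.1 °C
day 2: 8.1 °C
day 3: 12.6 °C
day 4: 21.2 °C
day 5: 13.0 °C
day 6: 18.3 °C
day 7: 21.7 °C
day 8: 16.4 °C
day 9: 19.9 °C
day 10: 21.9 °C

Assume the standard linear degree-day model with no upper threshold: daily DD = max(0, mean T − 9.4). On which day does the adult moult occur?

day 6

Daily DD above 9.4 °C: 18.7, 0.0, 3.2, 11.8, 3.6, 8.9, 12.3, 7.0, 10.5, 12.5.
Cumulative: 18.7, 18.7, 21.9, 33.7, 37.3, 46.2, 58.5, 65.5, 76.0, 88.5.
The total first reaches 40 DD on day 6.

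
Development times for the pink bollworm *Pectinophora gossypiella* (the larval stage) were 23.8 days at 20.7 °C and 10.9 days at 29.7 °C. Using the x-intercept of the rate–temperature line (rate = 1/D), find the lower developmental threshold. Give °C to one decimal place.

13.1 °C

Under the model K = D·(T − T_b), so D₁·(T₁ − T_b) = D₂·(T₂ − T_b).
23.8·(20.7 − T_b) = 10.9·(29.7 − T_b)
T_b = (23.8·20.7 − 10.9·29.7) / (23.8 − 10.9) = 168.93 / 12.9 = 13.095 °C ≈ 13.1 °C.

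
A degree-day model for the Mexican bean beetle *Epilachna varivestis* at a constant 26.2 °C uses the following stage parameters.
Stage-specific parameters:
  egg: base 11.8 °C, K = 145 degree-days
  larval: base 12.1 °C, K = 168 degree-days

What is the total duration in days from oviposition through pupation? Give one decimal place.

egg: 145 / (26.2 − 11.8) = 145 / 14.4 = 10.069 d.
larval: 168 / (26.2 − 12.1) = 168 / 14.1 = 11.915 d.
Sum = 21.984 ≈ 22.0 days.

22.0 days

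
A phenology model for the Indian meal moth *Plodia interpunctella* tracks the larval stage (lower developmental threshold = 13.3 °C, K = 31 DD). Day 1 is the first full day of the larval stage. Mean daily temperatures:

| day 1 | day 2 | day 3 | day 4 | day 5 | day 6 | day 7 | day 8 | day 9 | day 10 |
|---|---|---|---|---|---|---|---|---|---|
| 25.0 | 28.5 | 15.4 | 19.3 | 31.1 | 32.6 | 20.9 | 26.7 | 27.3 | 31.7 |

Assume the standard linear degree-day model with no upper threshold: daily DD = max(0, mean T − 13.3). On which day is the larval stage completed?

Daily DD above 13.3 °C: 11.7, 15.2, 2.1, 6.0, 17.8, 19.3, 7.6, 13.4, 14.0, 18.4.
Cumulative: 11.7, 26.9, 29.0, 35.0, 52.8, 72.1, 79.7, 93.1, 107.1, 125.5.
The total first reaches 31 DD on day 4.

day 4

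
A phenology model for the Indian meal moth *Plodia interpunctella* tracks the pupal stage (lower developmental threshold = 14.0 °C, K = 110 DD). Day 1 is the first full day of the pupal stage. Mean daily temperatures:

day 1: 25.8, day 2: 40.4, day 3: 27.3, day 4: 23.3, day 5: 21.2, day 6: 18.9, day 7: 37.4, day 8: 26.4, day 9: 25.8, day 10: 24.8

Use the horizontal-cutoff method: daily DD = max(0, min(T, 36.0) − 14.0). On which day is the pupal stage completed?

Daily DD above 14.0 °C (capped at 22.0): 11.8, 22.0, 13.3, 9.3, 7.2, 4.9, 22.0, 12.4, 11.8, 10.8.
Cumulative: 11.8, 33.8, 47.1, 56.4, 63.6, 68.5, 90.5, 102.9, 114.7, 125.5.
The total first reaches 110 DD on day 9.

day 9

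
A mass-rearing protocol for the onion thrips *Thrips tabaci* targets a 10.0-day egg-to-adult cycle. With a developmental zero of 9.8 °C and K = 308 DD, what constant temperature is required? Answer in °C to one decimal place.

Required daily accumulation = 308 / 10.0 = 30.800 DD/day.
T = T_base + 30.800 = 9.8 + 30.800 = 40.600 ≈ 40.6 °C.

40.6 °C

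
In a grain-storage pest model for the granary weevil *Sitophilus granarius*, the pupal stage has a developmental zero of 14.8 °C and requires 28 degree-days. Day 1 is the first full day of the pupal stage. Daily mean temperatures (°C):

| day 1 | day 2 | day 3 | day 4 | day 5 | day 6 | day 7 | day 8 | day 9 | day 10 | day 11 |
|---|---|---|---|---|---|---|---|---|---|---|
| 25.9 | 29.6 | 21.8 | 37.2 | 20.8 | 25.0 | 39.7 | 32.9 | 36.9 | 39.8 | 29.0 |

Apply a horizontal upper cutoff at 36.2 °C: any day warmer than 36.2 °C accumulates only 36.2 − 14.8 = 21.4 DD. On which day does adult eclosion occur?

day 3

Daily DD above 14.8 °C (capped at 21.4): 11.1, 14.8, 7.0, 21.4, 6.0, 10.2, 21.4, 18.1, 21.4, 21.4, 14.2.
Cumulative: 11.1, 25.9, 32.9, 54.3, 60.3, 70.5, 91.9, 110.0, 131.4, 152.8, 167.0.
The total first reaches 28 DD on day 3.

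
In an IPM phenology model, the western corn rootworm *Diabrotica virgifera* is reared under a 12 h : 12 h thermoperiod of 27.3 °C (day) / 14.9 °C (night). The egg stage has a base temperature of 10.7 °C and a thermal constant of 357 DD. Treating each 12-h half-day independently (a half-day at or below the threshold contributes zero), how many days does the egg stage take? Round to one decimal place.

Day half: max(0, 27.3 − 10.7) × 0.5 = 16.6 × 0.5 = 8.30 DD.
Night half: max(0, 14.9 − 10.7) × 0.5 = 4.2 × 0.5 = 2.10 DD.
Per 24 h: 10.40 DD/day.
Duration = 357 / 10.40 = 34.327 ≈ 34.3 days.

34.3 days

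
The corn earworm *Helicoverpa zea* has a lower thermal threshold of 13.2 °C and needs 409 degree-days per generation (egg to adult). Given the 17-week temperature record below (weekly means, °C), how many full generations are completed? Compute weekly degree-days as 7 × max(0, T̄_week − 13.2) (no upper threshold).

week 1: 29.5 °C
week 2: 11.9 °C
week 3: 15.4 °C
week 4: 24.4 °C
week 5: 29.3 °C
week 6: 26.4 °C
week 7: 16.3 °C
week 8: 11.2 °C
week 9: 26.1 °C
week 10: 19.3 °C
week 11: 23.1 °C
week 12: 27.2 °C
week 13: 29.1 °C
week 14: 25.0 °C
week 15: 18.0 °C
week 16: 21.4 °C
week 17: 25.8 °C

2 generations

Weekly DD (7 × max(0, T̄ − 13.2)): 114.1, 0.0, 15.4, 78.4, 112.7, 92.4, 21.7, 0.0, 90.3, 42.7, 69.3, 98.0, 111.3, 82.6, 33.6, 57.4, 88.2.
Season total = 1108.1 DD.
Complete generations = ⌊1108.1 / 409⌋ = 2.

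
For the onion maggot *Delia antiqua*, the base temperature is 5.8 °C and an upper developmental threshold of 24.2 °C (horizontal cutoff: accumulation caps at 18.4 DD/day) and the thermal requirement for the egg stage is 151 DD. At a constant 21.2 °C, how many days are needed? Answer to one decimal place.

9.8 days

Daily accumulation = 21.2 − 5.8 = 15.4 DD/day.
Duration = 151 / 15.4 = 9.805 ≈ 9.8 days.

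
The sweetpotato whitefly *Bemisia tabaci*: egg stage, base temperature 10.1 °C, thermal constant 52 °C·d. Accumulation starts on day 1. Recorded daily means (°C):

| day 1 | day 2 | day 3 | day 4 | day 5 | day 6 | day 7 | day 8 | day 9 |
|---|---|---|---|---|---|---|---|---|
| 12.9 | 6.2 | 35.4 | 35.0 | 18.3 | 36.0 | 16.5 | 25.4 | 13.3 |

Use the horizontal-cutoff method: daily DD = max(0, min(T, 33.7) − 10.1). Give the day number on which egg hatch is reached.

day 5

Daily DD above 10.1 °C (capped at 23.6): 2.8, 0.0, 23.6, 23.6, 8.2, 23.6, 6.4, 15.3, 3.2.
Cumulative: 2.8, 2.8, 26.4, 50.0, 58.2, 81.8, 88.2, 103.5, 106.7.
The total first reaches 52 DD on day 5.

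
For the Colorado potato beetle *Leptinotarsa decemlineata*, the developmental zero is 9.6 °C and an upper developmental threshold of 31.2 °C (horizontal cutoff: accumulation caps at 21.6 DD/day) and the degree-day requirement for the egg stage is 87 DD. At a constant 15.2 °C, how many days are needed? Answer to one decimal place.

Daily accumulation = 15.2 − 9.6 = 5.6 DD/day.
Duration = 87 / 5.6 = 15.536 ≈ 15.5 days.

15.5 days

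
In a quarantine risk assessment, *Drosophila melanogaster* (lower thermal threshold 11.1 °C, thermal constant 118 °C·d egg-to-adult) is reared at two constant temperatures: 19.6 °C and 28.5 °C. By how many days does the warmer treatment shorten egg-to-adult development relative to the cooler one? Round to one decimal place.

7.1 days

At 19.6 °C: 118 / (19.6 − 11.1) = 118 / 8.5 = 13.882 d.
At 28.5 °C: 118 / (28.5 − 11.1) = 118 / 17.4 = 6.782 d.
Difference = |13.882 − 6.782| = 7.101 ≈ 7.1 days.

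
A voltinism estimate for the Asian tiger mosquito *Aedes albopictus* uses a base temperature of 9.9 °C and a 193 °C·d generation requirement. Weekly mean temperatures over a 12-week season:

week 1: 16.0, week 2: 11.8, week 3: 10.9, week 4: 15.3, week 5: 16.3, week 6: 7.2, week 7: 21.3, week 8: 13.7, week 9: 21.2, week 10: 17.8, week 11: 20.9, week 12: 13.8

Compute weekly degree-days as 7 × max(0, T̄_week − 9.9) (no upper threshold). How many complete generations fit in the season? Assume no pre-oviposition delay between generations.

Weekly DD (7 × max(0, T̄ − 9.9)): 42.7, 13.3, 7.0, 37.8, 44.8, 0.0, 79.8, 26.6, 79.1, 55.3, 77.0, 27.3.
Season total = 490.7 DD.
Complete generations = ⌊490.7 / 193⌋ = 2.

2 generations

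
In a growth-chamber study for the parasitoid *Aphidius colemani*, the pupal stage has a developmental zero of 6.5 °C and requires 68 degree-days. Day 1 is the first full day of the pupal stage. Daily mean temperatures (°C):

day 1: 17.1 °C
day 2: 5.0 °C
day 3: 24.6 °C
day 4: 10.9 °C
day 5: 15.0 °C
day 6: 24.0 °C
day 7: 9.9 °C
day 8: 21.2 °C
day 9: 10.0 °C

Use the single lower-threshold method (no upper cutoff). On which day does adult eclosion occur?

Daily DD above 6.5 °C: 10.6, 0.0, 18.1, 4.4, 8.5, 17.5, 3.4, 14.7, 3.5.
Cumulative: 10.6, 10.6, 28.7, 33.1, 41.6, 59.1, 62.5, 77.2, 80.7.
The total first reaches 68 DD on day 8.

day 8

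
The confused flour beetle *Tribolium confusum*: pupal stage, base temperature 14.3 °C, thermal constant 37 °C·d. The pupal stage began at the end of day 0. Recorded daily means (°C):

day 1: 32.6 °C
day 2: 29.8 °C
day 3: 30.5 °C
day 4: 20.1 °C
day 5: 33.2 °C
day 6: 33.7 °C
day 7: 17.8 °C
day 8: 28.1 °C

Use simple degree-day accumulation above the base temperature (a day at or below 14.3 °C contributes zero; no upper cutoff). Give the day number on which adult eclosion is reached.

Daily DD above 14.3 °C: 18.3, 15.5, 16.2, 5.8, 18.9, 19.4, 3.5, 13.8.
Cumulative: 18.3, 33.8, 50.0, 55.8, 74.7, 94.1, 97.6, 111.4.
The total first reaches 37 DD on day 3.

day 3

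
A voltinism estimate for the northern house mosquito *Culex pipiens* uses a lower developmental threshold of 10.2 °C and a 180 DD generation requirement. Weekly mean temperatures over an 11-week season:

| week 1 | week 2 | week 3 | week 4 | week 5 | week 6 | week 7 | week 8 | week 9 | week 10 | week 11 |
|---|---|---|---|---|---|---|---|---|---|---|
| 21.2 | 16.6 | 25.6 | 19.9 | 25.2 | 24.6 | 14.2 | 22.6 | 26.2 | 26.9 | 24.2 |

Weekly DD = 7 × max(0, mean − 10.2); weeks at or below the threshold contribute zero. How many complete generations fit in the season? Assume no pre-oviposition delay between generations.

5 generations

Weekly DD (7 × max(0, T̄ − 10.2)): 77.0, 44.8, 107.8, 67.9, 105.0, 100.8, 28.0, 86.8, 112.0, 116.9, 98.0.
Season total = 945.0 DD.
Complete generations = ⌊945.0 / 180⌋ = 5.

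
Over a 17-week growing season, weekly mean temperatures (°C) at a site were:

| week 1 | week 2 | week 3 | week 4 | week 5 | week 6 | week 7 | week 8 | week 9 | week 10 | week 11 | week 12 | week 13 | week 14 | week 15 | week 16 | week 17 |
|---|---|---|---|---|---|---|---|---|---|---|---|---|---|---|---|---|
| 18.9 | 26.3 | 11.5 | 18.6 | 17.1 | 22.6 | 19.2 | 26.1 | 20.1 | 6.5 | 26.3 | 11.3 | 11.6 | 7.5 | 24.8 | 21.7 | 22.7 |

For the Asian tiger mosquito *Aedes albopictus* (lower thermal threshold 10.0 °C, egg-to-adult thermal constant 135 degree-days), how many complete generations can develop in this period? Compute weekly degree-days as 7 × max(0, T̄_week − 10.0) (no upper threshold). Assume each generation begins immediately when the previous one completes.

Weekly DD (7 × max(0, T̄ − 10.0)): 62.3, 114.1, 10.5, 60.2, 49.7, 88.2, 64.4, 112.7, 70.7, 0.0, 114.1, 9.1, 11.2, 0.0, 103.6, 81.9, 88.9.
Season total = 1041.6 DD.
Complete generations = ⌊1041.6 / 135⌋ = 7.

7 generations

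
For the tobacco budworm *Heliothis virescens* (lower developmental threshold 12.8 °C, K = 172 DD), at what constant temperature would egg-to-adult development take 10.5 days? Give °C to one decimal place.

29.2 °C

Required daily accumulation = 172 / 10.5 = 16.381 DD/day.
T = T_base + 16.381 = 12.8 + 16.381 = 29.181 ≈ 29.2 °C.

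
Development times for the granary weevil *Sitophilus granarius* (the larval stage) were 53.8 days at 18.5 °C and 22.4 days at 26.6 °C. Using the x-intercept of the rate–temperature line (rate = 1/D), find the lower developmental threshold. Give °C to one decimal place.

Under the model K = D·(T − T_b), so D₁·(T₁ − T_b) = D₂·(T₂ − T_b).
53.8·(18.5 − T_b) = 22.4·(26.6 − T_b)
T_b = (53.8·18.5 − 22.4·26.6) / (53.8 − 22.4) = 399.46 / 31.4 = 12.722 °C ≈ 12.7 °C.

12.7 °C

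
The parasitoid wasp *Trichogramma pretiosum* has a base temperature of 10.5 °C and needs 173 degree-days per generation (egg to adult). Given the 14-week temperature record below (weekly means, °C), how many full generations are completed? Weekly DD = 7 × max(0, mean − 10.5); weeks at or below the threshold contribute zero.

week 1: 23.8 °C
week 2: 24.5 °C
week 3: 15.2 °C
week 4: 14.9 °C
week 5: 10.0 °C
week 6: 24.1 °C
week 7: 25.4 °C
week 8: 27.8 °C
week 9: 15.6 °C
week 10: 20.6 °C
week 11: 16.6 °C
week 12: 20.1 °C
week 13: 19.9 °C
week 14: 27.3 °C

5 generations

Weekly DD (7 × max(0, T̄ − 10.5)): 93.1, 98.0, 32.9, 30.8, 0.0, 95.2, 104.3, 121.1, 35.7, 70.7, 42.7, 67.2, 65.8, 117.6.
Season total = 975.1 DD.
Complete generations = ⌊975.1 / 173⌋ = 5.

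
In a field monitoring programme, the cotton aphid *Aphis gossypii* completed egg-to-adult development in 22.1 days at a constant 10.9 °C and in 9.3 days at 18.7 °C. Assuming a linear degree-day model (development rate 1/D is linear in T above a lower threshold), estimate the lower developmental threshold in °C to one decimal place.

Under the model K = D·(T − T_b), so D₁·(T₁ − T_b) = D₂·(T₂ − T_b).
22.1·(10.9 − T_b) = 9.3·(18.7 − T_b)
T_b = (22.1·10.9 − 9.3·18.7) / (22.1 − 9.3) = 66.98 / 12.8 = 5.233 °C ≈ 5.2 °C.

5.2 °C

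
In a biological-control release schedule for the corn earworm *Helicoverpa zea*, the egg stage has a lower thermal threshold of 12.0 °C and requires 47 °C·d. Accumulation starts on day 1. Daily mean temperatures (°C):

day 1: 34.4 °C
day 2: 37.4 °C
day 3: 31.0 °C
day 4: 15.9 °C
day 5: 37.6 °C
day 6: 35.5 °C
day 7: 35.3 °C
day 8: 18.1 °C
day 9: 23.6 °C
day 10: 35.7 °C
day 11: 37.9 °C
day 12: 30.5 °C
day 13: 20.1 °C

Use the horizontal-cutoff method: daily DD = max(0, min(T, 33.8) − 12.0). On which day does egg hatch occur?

day 3

Daily DD above 12.0 °C (capped at 21.8): 21.8, 21.8, 19.0, 3.9, 21.8, 21.8, 21.8, 6.1, 11.6, 21.8, 21.8, 18.5, 8.1.
Cumulative: 21.8, 43.6, 62.6, 66.5, 88.3, 110.1, 131.9, 138.0, 149.6, 171.4, 193.2, 211.7, 219.8.
The total first reaches 47 DD on day 3.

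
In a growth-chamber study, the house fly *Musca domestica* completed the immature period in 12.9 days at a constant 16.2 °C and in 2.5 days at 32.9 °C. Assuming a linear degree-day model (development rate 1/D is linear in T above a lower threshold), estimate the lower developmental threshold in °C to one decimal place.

Equal thermal constants: D₁(T₁ − T_b) = D₂(T₂ − T_b).
12.9·(16.2 − T_b) = 2.5·(32.9 − T_b)
T_b = (12.9·16.2 − 2.5·32.9) / (12.9 − 2.5) = 126.73 / 10.4 = 12.186 °C ≈ 12.2 °C.

12.2 °C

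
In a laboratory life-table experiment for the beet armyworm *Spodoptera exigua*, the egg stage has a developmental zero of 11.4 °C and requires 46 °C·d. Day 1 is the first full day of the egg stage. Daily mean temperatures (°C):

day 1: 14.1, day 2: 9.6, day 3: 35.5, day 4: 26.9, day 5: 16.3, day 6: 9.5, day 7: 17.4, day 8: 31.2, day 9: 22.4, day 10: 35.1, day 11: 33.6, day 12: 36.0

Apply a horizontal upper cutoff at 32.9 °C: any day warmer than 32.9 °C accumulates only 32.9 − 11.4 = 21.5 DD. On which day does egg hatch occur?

day 7

Daily DD above 11.4 °C (capped at 21.5): 2.7, 0.0, 21.5, 15.5, 4.9, 0.0, 6.0, 19.8, 11.0, 21.5, 21.5, 21.5.
Cumulative: 2.7, 2.7, 24.2, 39.7, 44.6, 44.6, 50.6, 70.4, 81.4, 102.9, 124.4, 145.9.
The total first reaches 46 DD on day 7.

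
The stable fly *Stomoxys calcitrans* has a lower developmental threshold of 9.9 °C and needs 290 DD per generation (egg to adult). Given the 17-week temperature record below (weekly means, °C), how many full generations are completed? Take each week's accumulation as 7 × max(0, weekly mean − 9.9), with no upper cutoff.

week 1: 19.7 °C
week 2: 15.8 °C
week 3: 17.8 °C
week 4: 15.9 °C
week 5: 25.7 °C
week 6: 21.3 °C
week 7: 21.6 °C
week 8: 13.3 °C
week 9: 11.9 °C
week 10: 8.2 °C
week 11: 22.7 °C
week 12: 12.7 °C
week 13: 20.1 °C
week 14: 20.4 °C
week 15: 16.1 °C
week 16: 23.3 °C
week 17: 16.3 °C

Weekly DD (7 × max(0, T̄ − 9.9)): 68.6, 41.3, 55.3, 42.0, 110.6, 79.8, 81.9, 23.8, 14.0, 0.0, 89.6, 19.6, 71.4, 73.5, 43.4, 93.8, 44.8.
Season total = 953.4 DD.
Complete generations = ⌊953.4 / 290⌋ = 3.

3 generations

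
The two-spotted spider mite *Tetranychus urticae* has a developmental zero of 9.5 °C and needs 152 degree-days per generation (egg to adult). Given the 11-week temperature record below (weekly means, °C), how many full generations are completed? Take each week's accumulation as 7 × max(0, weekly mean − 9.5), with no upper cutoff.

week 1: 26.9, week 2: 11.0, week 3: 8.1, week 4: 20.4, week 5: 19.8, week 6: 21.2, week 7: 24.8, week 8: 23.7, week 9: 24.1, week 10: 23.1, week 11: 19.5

5 generations

Weekly DD (7 × max(0, T̄ − 9.5)): 121.8, 10.5, 0.0, 76.3, 72.1, 81.9, 107.1, 99.4, 102.2, 95.2, 70.0.
Season total = 836.5 DD.
Complete generations = ⌊836.5 / 152⌋ = 5.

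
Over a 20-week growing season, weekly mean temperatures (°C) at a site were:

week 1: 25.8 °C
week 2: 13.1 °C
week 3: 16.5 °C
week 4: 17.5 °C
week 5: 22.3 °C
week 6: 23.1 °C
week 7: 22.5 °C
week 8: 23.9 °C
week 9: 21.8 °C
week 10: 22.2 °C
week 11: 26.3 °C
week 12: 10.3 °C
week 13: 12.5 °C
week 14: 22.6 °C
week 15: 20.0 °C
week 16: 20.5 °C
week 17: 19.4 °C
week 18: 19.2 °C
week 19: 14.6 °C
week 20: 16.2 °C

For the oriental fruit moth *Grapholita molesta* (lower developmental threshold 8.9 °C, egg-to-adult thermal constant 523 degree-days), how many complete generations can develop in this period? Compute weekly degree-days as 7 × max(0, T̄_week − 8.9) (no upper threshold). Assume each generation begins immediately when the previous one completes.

2 generations

Weekly DD (7 × max(0, T̄ − 8.9)): 118.3, 29.4, 53.2, 60.2, 93.8, 99.4, 95.2, 105.0, 90.3, 93.1, 121.8, 9.8, 25.2, 95.9, 77.7, 81.2, 73.5, 72.1, 39.9, 51.1.
Season total = 1486.1 DD.
Complete generations = ⌊1486.1 / 523⌋ = 2.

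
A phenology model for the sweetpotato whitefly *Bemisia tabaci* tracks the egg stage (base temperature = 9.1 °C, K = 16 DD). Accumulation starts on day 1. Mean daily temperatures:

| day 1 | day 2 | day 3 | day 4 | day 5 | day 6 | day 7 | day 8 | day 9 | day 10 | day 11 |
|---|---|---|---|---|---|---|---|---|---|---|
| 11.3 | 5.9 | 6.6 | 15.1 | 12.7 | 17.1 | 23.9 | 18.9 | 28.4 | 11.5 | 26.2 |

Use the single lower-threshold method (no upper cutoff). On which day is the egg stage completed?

Daily DD above 9.1 °C: 2.2, 0.0, 0.0, 6.0, 3.6, 8.0, 14.8, 9.8, 19.3, 2.4, 17.1.
Cumulative: 2.2, 2.2, 2.2, 8.2, 11.8, 19.8, 34.6, 44.4, 63.7, 66.1, 83.2.
The total first reaches 16 DD on day 6.

day 6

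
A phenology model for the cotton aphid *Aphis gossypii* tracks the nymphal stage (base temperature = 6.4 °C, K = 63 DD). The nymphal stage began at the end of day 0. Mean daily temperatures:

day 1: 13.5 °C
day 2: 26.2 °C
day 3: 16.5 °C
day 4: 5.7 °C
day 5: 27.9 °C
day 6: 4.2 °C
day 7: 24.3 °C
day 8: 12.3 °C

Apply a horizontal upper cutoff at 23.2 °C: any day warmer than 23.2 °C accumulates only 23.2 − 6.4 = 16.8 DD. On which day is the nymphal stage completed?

day 7

Daily DD above 6.4 °C (capped at 16.8): 7.1, 16.8, 10.1, 0.0, 16.8, 0.0, 16.8, 5.9.
Cumulative: 7.1, 23.9, 34.0, 34.0, 50.8, 50.8, 67.6, 73.5.
The total first reaches 63 DD on day 7.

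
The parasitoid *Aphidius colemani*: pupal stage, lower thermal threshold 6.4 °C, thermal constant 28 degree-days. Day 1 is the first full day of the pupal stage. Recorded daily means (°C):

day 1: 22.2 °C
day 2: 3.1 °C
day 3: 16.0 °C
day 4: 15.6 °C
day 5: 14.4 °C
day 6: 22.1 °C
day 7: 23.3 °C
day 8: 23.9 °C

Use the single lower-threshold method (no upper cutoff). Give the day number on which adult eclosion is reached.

day 4

Daily DD above 6.4 °C: 15.8, 0.0, 9.6, 9.2, 8.0, 15.7, 16.9, 17.5.
Cumulative: 15.8, 15.8, 25.4, 34.6, 42.6, 58.3, 75.2, 92.7.
The total first reaches 28 DD on day 4.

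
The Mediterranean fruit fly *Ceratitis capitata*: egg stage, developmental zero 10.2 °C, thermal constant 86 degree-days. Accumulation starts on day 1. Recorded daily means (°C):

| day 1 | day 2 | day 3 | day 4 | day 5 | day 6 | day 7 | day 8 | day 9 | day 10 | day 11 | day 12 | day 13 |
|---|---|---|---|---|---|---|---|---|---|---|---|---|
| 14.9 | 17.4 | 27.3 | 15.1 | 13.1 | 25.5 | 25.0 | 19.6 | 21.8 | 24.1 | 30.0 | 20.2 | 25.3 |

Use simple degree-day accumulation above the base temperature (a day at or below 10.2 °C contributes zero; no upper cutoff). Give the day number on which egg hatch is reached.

day 9

Daily DD above 10.2 °C: 4.7, 7.2, 17.1, 4.9, 2.9, 15.3, 14.8, 9.4, 11.6, 13.9, 19.8, 10.0, 15.1.
Cumulative: 4.7, 11.9, 29.0, 33.9, 36.8, 52.1, 66.9, 76.3, 87.9, 101.8, 121.6, 131.6, 146.7.
The total first reaches 86 DD on day 9.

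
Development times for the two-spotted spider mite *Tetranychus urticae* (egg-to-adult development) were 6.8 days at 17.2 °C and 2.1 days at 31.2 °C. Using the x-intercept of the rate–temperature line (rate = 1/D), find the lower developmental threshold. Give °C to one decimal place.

10.9 °C

Equal thermal constants: D₁(T₁ − T_b) = D₂(T₂ − T_b).
6.8·(17.2 − T_b) = 2.1·(31.2 − T_b)
T_b = (6.8·17.2 − 2.1·31.2) / (6.8 − 2.1) = 51.44 / 4.7 = 10.945 °C ≈ 10.9 °C.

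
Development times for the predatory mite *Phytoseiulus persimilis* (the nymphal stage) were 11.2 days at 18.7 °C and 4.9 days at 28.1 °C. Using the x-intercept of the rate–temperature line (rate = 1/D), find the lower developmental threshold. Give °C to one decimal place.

11.4 °C

Under the model K = D·(T − T_b), so D₁·(T₁ − T_b) = D₂·(T₂ − T_b).
11.2·(18.7 − T_b) = 4.9·(28.1 − T_b)
T_b = (11.2·18.7 − 4.9·28.1) / (11.2 − 4.9) = 71.75 / 6.3 = 11.389 °C ≈ 11.4 °C.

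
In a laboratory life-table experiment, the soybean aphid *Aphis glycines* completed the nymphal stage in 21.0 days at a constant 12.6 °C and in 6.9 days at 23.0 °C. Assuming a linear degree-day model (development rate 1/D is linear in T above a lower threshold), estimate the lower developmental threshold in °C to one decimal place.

7.5 °C

Linear rate model ⇒ the product D·(T − T_b) is constant across temperatures.
21.0·(12.6 − T_b) = 6.9·(23.0 − T_b)
T_b = (21.0·12.6 − 6.9·23.0) / (21.0 − 6.9) = 105.90 / 14.1 = 7.511 °C ≈ 7.5 °C.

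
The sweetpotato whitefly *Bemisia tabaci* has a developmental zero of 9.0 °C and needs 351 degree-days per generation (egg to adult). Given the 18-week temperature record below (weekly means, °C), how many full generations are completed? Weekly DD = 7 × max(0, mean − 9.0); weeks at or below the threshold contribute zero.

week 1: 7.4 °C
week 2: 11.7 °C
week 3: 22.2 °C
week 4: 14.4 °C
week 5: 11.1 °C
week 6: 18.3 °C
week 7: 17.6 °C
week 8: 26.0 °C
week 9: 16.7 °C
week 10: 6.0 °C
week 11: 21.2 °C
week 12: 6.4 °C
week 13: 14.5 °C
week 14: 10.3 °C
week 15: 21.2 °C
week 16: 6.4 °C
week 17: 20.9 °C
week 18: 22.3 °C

Weekly DD (7 × max(0, T̄ − 9.0)): 0.0, 18.9, 92.4, 37.8, 14.7, 65.1, 60.2, 119.0, 53.9, 0.0, 85.4, 0.0, 38.5, 9.1, 85.4, 0.0, 83.3, 93.1.
Season total = 856.8 DD.
Complete generations = ⌊856.8 / 351⌋ = 2.

2 generations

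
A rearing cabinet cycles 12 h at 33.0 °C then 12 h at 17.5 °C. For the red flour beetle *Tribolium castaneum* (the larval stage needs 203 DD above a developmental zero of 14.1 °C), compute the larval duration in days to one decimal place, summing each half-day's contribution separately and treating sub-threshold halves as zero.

Day half: max(0, 33.0 − 14.1) × 0.5 = 18.9 × 0.5 = 9.45 DD.
Night half: max(0, 17.5 − 14.1) × 0.5 = 3.4 × 0.5 = 1.70 DD.
Per 24 h: 11.15 DD/day.
Duration = 203 / 11.15 = 18.206 ≈ 18.2 days.

18.2 days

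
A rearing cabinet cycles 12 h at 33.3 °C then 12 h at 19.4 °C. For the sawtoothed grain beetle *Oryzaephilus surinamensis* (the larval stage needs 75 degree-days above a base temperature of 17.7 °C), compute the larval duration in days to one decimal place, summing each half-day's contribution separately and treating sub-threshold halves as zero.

Day half: max(0, 33.3 − 17.7) × 0.5 = 15.6 × 0.5 = 7.80 DD.
Night half: max(0, 19.4 − 17.7) × 0.5 = 1.7 × 0.5 = 0.85 DD.
Per 24 h: 8.65 DD/day.
Duration = 75 / 8.65 = 8.671 ≈ 8.7 days.

8.7 days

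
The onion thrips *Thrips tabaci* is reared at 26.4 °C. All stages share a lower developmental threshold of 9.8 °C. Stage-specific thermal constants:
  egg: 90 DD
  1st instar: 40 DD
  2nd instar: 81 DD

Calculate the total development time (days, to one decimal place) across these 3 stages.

12.7 days

Daily accumulation at 26.4 °C = 26.4 − 9.8 = 16.6 DD/day.
Total K = 90 + 40 + 81 = 211 DD.
Total duration = 211 / 16.6 = 12.711 ≈ 12.7 days.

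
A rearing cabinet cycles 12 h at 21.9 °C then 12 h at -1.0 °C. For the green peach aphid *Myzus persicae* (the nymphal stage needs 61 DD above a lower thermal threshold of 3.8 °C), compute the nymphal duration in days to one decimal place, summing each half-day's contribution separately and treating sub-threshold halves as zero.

Day half: max(0, 21.9 − 3.8) × 0.5 = 18.1 × 0.5 = 9.05 DD.
Night half: max(0, -1.0 − 3.8) × 0.5 = 0.0 × 0.5 = 0.00 DD.
Per 24 h: 9.05 DD/day.
Duration = 61 / 9.05 = 6.740 ≈ 6.7 days.

6.7 days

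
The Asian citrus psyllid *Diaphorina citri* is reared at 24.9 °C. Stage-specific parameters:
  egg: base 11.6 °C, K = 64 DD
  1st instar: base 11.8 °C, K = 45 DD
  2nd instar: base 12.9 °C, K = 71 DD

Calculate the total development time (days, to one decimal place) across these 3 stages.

14.2 days

egg: 64 / (24.9 − 11.6) = 64 / 13.3 = 4.812 d.
1st instar: 45 / (24.9 − 11.8) = 45 / 13.1 = 3.435 d.
2nd instar: 71 / (24.9 − 12.9) = 71 / 12.0 = 5.917 d.
Sum = 14.164 ≈ 14.2 days.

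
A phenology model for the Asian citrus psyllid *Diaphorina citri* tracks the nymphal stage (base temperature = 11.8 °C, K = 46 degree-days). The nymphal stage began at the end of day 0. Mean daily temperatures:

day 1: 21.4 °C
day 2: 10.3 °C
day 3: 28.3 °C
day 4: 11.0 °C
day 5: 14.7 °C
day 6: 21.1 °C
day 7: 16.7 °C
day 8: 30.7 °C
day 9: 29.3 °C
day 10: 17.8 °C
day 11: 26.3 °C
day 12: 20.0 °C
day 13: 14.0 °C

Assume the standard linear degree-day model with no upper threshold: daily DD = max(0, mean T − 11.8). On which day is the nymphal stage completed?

Daily DD above 11.8 °C: 9.6, 0.0, 16.5, 0.0, 2.9, 9.3, 4.9, 18.9, 17.5, 6.0, 14.5, 8.2, 2.2.
Cumulative: 9.6, 9.6, 26.1, 26.1, 29.0, 38.3, 43.2, 62.1, 79.6, 85.6, 100.1, 108.3, 110.5.
The total first reaches 46 DD on day 8.

day 8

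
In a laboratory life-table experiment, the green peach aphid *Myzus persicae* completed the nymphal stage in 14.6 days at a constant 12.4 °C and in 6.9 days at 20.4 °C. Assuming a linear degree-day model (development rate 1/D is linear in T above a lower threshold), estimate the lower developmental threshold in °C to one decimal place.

Equal thermal constants: D₁(T₁ − T_b) = D₂(T₂ − T_b).
14.6·(12.4 − T_b) = 6.9·(20.4 − T_b)
T_b = (14.6·12.4 − 6.9·20.4) / (14.6 − 6.9) = 40.28 / 7.7 = 5.231 °C ≈ 5.2 °C.

5.2 °C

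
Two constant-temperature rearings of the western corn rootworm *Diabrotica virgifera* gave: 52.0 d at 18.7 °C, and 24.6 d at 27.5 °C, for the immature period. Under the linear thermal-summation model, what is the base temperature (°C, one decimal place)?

10.8 °C

Linear rate model ⇒ the product D·(T − T_b) is constant across temperatures.
52.0·(18.7 − T_b) = 24.6·(27.5 − T_b)
T_b = (52.0·18.7 − 24.6·27.5) / (52.0 − 24.6) = 295.90 / 27.4 = 10.799 °C ≈ 10.8 °C.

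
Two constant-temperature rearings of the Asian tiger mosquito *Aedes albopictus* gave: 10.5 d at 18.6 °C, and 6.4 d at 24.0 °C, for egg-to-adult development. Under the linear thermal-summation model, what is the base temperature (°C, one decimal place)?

10.2 °C

Under the model K = D·(T − T_b), so D₁·(T₁ − T_b) = D₂·(T₂ − T_b).
10.5·(18.6 − T_b) = 6.4·(24.0 − T_b)
T_b = (10.5·18.6 − 6.4·24.0) / (10.5 − 6.4) = 41.70 / 4.1 = 10.171 °C ≈ 10.2 °C.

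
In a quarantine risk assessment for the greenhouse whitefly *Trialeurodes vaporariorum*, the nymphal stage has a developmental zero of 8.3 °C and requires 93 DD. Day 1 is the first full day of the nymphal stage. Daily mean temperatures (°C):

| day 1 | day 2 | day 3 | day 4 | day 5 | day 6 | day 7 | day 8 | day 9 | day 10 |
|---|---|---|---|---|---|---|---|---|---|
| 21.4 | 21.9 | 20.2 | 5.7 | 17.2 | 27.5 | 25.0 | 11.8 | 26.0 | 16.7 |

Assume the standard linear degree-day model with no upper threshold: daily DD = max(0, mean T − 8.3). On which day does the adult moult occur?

Daily DD above 8.3 °C: 13.1, 13.6, 11.9, 0.0, 8.9, 19.2, 16.7, 3.5, 17.7, 8.4.
Cumulative: 13.1, 26.7, 38.6, 38.6, 47.5, 66.7, 83.4, 86.9, 104.6, 113.0.
The total first reaches 93 DD on day 9.

day 9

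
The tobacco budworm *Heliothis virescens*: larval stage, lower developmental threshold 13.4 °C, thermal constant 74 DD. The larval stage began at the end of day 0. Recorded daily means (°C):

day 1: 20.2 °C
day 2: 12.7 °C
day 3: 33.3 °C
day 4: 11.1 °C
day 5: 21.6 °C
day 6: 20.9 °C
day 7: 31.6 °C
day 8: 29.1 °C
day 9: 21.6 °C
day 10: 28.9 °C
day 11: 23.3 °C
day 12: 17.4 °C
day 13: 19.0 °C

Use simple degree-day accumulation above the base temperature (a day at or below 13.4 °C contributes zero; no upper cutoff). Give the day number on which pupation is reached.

Daily DD above 13.4 °C: 6.8, 0.0, 19.9, 0.0, 8.2, 7.5, 18.2, 15.7, 8.2, 15.5, 9.9, 4.0, 5.6.
Cumulative: 6.8, 6.8, 26.7, 26.7, 34.9, 42.4, 60.6, 76.3, 84.5, 100.0, 109.9, 113.9, 119.5.
The total first reaches 74 DD on day 8.

day 8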